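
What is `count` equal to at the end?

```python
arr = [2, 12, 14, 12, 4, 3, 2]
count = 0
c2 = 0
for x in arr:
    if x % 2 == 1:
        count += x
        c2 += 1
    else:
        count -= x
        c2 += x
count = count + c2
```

4

x=2: not odd, count = 0-2 = -2; c2=2
x=12: not odd, count = (-2)-12 = -14; c2=14
x=14: not odd, count = (-14)-14 = -28; c2=28
x=12: not odd, count = (-28)-12 = -40; c2=40
x=4: not odd, count = (-40)-4 = -44; c2=44
x=3: odd, count = (-44)+3 = -41; c2=45
x=2: not odd, count = (-41)-2 = -43; c2=47
count+c2 = (-43)+47 = 4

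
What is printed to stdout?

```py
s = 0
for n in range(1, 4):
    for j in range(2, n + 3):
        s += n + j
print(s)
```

n=1,j=2: s = 0+3 = 3
n=1,j=3: s = 3+4 = 7
n=2,j=2: s = 7+4 = 11
n=2,j=3: s = 11+5 = 16
n=2,j=4: s = 16+6 = 22
n=3,j=2: s = 22+5 = 27
n=3,j=3: s = 27+6 = 33
n=3,j=4: s = 33+7 = 40
n=3,j=5: s = 40+8 = 48

48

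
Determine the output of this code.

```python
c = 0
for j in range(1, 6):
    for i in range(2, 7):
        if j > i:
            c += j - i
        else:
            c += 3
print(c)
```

j=1,i=2: not 1>2, c = 0+3 = 3
j=1,i=3: not 1>3, c = 3+3 = 6
j=1,i=4: not 1>4, c = 6+3 = 9
j=1,i=5: not 1>5, c = 9+3 = 12
j=1,i=6: not 1>6, c = 12+3 = 15
j=2,i=2: not 2>2, c = 15+3 = 18
j=2,i=3: not 2>3, c = 18+3 = 21
j=2,i=4: not 2>4, c = 21+3 = 24
j=2,i=5: not 2>5, c = 24+3 = 27
j=2,i=6: not 2>6, c = 27+3 = 30
j=3,i=2: 3>2, c = 30+1 = 31
j=3,i=3: not 3>3, c = 31+3 = 34
j=3,i=4: not 3>4, c = 34+3 = 37
j=3,i=5: not 3>5, c = 37+3 = 40
j=3,i=6: not 3>6, c = 40+3 = 43
j=4,i=2: 4>2, c = 43+2 = 45
j=4,i=3: 4>3, c = 45+1 = 46
j=4,i=4: not 4>4, c = 46+3 = 49
j=4,i=5: not 4>5, c = 49+3 = 52
j=4,i=6: not 4>6, c = 52+3 = 55
j=5,i=2: 5>2, c = 55+3 = 58
j=5,i=3: 5>3, c = 58+2 = 60
j=5,i=4: 5>4, c = 60+1 = 61
j=5,i=5: not 5>5, c = 61+3 = 64
j=5,i=6: not 5>6, c = 64+3 = 67

67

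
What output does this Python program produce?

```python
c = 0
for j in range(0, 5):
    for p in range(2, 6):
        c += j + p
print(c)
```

110

j=0,p=2: c = 0+2 = 2
j=0,p=3: c = 2+3 = 5
j=0,p=4: c = 5+4 = 9
j=0,p=5: c = 9+5 = 14
j=1,p=2: c = 14+3 = 17
j=1,p=3: c = 17+4 = 21
j=1,p=4: c = 21+5 = 26
j=1,p=5: c = 26+6 = 32
j=2,p=2: c = 32+4 = 36
j=2,p=3: c = 36+5 = 41
j=2,p=4: c = 41+6 = 47
j=2,p=5: c = 47+7 = 54
j=3,p=2: c = 54+5 = 59
j=3,p=3: c = 59+6 = 65
j=3,p=4: c = 65+7 = 72
j=3,p=5: c = 72+8 = 80
j=4,p=2: c = 80+6 = 86
j=4,p=3: c = 86+7 = 93
j=4,p=4: c = 93+8 = 101
j=4,p=5: c = 101+9 = 110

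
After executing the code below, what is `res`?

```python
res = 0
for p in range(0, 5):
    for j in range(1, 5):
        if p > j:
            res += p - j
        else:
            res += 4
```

p=0,j=1: not 0>1, res = 0+4 = 4
p=0,j=2: not 0>2, res = 4+4 = 8
p=0,j=3: not 0>3, res = 8+4 = 12
p=0,j=4: not 0>4, res = 12+4 = 16
p=1,j=1: not 1>1, res = 16+4 = 20
p=1,j=2: not 1>2, res = 20+4 = 24
p=1,j=3: not 1>3, res = 24+4 = 28
p=1,j=4: not 1>4, res = 28+4 = 32
p=2,j=1: 2>1, res = 32+1 = 33
p=2,j=2: not 2>2, res = 33+4 = 37
p=2,j=3: not 2>3, res = 37+4 = 41
p=2,j=4: not 2>4, res = 41+4 = 45
p=3,j=1: 3>1, res = 45+2 = 47
p=3,j=2: 3>2, res = 47+1 = 48
p=3,j=3: not 3>3, res = 48+4 = 52
p=3,j=4: not 3>4, res = 52+4 = 56
p=4,j=1: 4>1, res = 56+3 = 59
p=4,j=2: 4>2, res = 59+2 = 61
p=4,j=3: 4>3, res = 61+1 = 62
p=4,j=4: not 4>4, res = 62+4 = 66

66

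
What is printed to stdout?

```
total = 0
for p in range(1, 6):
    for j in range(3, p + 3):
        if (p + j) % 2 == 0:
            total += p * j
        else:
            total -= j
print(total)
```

125

p=1,j=3: even sum, total = 0+3 = 3
p=2,j=3: odd sum, total = 3-3 = 0
p=2,j=4: even sum, total = 0+8 = 8
p=3,j=3: even sum, total = 8+9 = 17
p=3,j=4: odd sum, total = 17-4 = 13
p=3,j=5: even sum, total = 13+15 = 28
p=4,j=3: odd sum, total = 28-3 = 25
p=4,j=4: even sum, total = 25+16 = 41
p=4,j=5: odd sum, total = 41-5 = 36
p=4,j=6: even sum, total = 36+24 = 60
p=5,j=3: even sum, total = 60+15 = 75
p=5,j=4: odd sum, total = 75-4 = 71
p=5,j=5: even sum, total = 71+25 = 96
p=5,j=6: odd sum, total = 96-6 = 90
p=5,j=7: even sum, total = 90+35 = 125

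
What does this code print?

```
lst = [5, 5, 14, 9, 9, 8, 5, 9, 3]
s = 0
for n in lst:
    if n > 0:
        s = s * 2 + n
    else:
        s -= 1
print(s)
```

n=5: >0, s = 0*2+5 = 5
n=5: >0, s = 5*2+5 = 15
n=14: >0, s = 15*2+14 = 44
n=9: >0, s = 44*2+9 = 97
n=9: >0, s = 97*2+9 = 203
n=8: >0, s = 203*2+8 = 414
n=5: >0, s = 414*2+5 = 833
n=9: >0, s = 833*2+9 = 1675
n=3: >0, s = 1675*2+3 = 3353

3353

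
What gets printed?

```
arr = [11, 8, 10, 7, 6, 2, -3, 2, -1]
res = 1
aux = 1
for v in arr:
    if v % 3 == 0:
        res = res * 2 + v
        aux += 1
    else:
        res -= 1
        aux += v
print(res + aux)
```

35

v=11: not %3==0, res = 1-1 = 0; aux=12
v=8: not %3==0, res = 0-1 = -1; aux=20
v=10: not %3==0, res = (-1)-1 = -2; aux=30
v=7: not %3==0, res = (-2)-1 = -3; aux=37
v=6: %3==0, res = (-3)*2+6 = 0; aux=38
v=2: not %3==0, res = 0-1 = -1; aux=40
v=-3: %3==0, res = (-1)*2+(-3) = -5; aux=41
v=2: not %3==0, res = (-5)-1 = -6; aux=43
v=-1: not %3==0, res = (-6)-1 = -7; aux=42
res+aux = (-7)+42 = 35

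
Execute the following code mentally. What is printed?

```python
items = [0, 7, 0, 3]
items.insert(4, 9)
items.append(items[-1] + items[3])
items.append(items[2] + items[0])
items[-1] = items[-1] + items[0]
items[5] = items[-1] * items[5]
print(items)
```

[0, 7, 0, 3, 9, 0, 0]

insert 9 at 4 → [0, 7, 0, 3, 9]
append items[-1]+items[3] = 9+3 = 12 → [0, 7, 0, 3, 9, 12]
append items[2]+items[0] = 0+0 = 0 → [0, 7, 0, 3, 9, 12, 0]
items[-1] = items[-1]+items[0] = 0+0 = 0 → [0, 7, 0, 3, 9, 12, 0]
items[5] = items[-1]*items[5] = 0*12 = 0 → [0, 7, 0, 3, 9, 0, 0]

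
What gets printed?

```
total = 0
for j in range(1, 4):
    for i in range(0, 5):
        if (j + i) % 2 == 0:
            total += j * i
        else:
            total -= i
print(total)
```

12

j=1,i=0: odd sum, total = 0-0 = 0
j=1,i=1: even sum, total = 0+1 = 1
j=1,i=2: odd sum, total = 1-2 = -1
j=1,i=3: even sum, total = (-1)+3 = 2
j=1,i=4: odd sum, total = 2-4 = -2
j=2,i=0: even sum, total = (-2)+0 = -2
j=2,i=1: odd sum, total = (-2)-1 = -3
j=2,i=2: even sum, total = (-3)+4 = 1
j=2,i=3: odd sum, total = 1-3 = -2
j=2,i=4: even sum, total = (-2)+8 = 6
j=3,i=0: odd sum, total = 6-0 = 6
j=3,i=1: even sum, total = 6+3 = 9
j=3,i=2: odd sum, total = 9-2 = 7
j=3,i=3: even sum, total = 7+9 = 16
j=3,i=4: odd sum, total = 16-4 = 12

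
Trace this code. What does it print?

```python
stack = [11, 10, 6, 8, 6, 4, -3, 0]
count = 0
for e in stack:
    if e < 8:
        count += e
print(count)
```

e=11: not <8
e=10: not <8
e=6: <8, count = 0+6 = 6
e=8: not <8
e=6: <8, count = 6+6 = 12
e=4: <8, count = 12+4 = 16
e=-3: <8, count = 16+(-3) = 13
e=0: <8, count = 13+0 = 13

13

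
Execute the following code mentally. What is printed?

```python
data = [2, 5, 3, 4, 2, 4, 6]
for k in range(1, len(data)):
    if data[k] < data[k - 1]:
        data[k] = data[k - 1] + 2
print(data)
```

k=1: 5>=2, unchanged → [2, 5, 3, 4, 2, 4, 6]
k=2: 3<5, data[2] = 5+2 = 7 → [2, 5, 7, 4, 2, 4, 6]
k=3: 4<7, data[3] = 7+2 = 9 → [2, 5, 7, 9, 2, 4, 6]
k=4: 2<9, data[4] = 9+2 = 11 → [2, 5, 7, 9, 11, 4, 6]
k=5: 4<11, data[5] = 11+2 = 13 → [2, 5, 7, 9, 11, 13, 6]
k=6: 6<13, data[6] = 13+2 = 15 → [2, 5, 7, 9, 11, 13, 15]

[2, 5, 7, 9, 11, 13, 15]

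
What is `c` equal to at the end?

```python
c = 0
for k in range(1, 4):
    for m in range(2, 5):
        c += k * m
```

k=1,m=2: c = 0+2 = 2
k=1,m=3: c = 2+3 = 5
k=1,m=4: c = 5+4 = 9
k=2,m=2: c = 9+4 = 13
k=2,m=3: c = 13+6 = 19
k=2,m=4: c = 19+8 = 27
k=3,m=2: c = 27+6 = 33
k=3,m=3: c = 33+9 = 42
k=3,m=4: c = 42+12 = 54

54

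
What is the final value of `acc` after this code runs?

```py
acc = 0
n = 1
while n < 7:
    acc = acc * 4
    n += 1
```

0

n=1: acc = 0*4 = 0
n=2: acc = 0*4 = 0
n=3: acc = 0*4 = 0
n=4: acc = 0*4 = 0
n=5: acc = 0*4 = 0
n=6: acc = 0*4 = 0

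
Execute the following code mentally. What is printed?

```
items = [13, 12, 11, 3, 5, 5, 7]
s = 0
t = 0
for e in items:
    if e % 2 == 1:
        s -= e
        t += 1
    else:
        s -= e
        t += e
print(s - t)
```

e=13: odd, s = 0-13 = -13; t=1
e=12: not odd, s = (-13)-12 = -25; t=13
e=11: odd, s = (-25)-11 = -36; t=14
e=3: odd, s = (-36)-3 = -39; t=15
e=5: odd, s = (-39)-5 = -44; t=16
e=5: odd, s = (-44)-5 = -49; t=17
e=7: odd, s = (-49)-7 = -56; t=18
s-t = (-56)-18 = -74

-74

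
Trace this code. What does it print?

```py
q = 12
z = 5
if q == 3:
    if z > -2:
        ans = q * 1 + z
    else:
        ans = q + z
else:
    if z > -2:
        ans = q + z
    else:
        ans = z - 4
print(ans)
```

17

q=12, z=5
q == 3 is False; z > -2 is True
→ ans = q + z = 17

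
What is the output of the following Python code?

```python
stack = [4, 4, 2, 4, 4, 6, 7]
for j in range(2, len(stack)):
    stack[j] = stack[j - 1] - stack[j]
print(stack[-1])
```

j=2: stack[2] = 4-2 = 2 → [4, 4, 2, 4, 4, 6, 7]
j=3: stack[3] = 2-4 = -2 → [4, 4, 2, -2, 4, 6, 7]
j=4: stack[4] = (-2)-4 = -6 → [4, 4, 2, -2, -6, 6, 7]
j=5: stack[5] = (-6)-6 = -12 → [4, 4, 2, -2, -6, -12, 7]
j=6: stack[6] = (-12)-7 = -19 → [4, 4, 2, -2, -6, -12, -19]

-19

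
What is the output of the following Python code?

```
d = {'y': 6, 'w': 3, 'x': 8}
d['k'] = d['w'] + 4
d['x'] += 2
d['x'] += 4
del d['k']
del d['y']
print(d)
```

d['k'] = d['w']+4 = 7 → {'y': 6, 'w': 3, 'x': 8, 'k': 7}
d['x'] = 8+2 = 10 → {'y': 6, 'w': 3, 'x': 10, 'k': 7}
d['x'] = 10+4 = 14 → {'y': 6, 'w': 3, 'x': 14, 'k': 7}
del 'k' → {'y': 6, 'w': 3, 'x': 14}
del 'y' → {'w': 3, 'x': 14}

{'w': 3, 'x': 14}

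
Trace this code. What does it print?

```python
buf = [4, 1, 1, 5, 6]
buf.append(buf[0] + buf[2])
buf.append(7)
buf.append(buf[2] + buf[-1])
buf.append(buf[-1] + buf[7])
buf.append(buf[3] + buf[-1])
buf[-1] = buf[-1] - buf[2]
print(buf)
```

append buf[0]+buf[2] = 4+1 = 5 → [4, 1, 1, 5, 6, 5]
append 7 → [4, 1, 1, 5, 6, 5, 7]
append buf[2]+buf[-1] = 1+7 = 8 → [4, 1, 1, 5, 6, 5, 7, 8]
append buf[-1]+buf[7] = 8+8 = 16 → [4, 1, 1, 5, 6, 5, 7, 8, 16]
append buf[3]+buf[-1] = 5+16 = 21 → [4, 1, 1, 5, 6, 5, 7, 8, 16, 21]
buf[-1] = buf[-1]-buf[2] = 21-1 = 20 → [4, 1, 1, 5, 6, 5, 7, 8, 16, 20]

[4, 1, 1, 5, 6, 5, 7, 8, 16, 20]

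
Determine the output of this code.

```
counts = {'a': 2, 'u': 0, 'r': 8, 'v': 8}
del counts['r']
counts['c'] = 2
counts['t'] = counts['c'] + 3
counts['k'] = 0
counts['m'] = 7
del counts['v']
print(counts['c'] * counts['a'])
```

del 'r' → {'a': 2, 'u': 0, 'v': 8}
counts['c'] = 2 → {'a': 2, 'u': 0, 'v': 8, 'c': 2}
counts['t'] = counts['c']+3 = 5 → {'a': 2, 'u': 0, 'v': 8, 'c': 2, 't': 5}
counts['k'] = 0 → {'a': 2, 'u': 0, 'v': 8, 'c': 2, 't': 5, 'k': 0}
counts['m'] = 7 → {'a': 2, 'u': 0, 'v': 8, 'c': 2, 't': 5, 'k': 0, 'm': 7}
del 'v' → {'a': 2, 'u': 0, 'c': 2, 't': 5, 'k': 0, 'm': 7}
counts['c']*counts['a'] = 2*2 = 4

4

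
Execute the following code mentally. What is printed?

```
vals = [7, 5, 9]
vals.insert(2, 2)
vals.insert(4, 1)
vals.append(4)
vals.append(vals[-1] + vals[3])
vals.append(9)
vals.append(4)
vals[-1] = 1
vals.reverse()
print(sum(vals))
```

insert 2 at 2 → [7, 5, 2, 9]
insert 1 at 4 → [7, 5, 2, 9, 1]
append 4 → [7, 5, 2, 9, 1, 4]
append vals[-1]+vals[3] = 4+9 = 13 → [7, 5, 2, 9, 1, 4, 13]
append 9 → [7, 5, 2, 9, 1, 4, 13, 9]
append 4 → [7, 5, 2, 9, 1, 4, 13, 9, 4]
vals[-1] = 1 → [7, 5, 2, 9, 1, 4, 13, 9, 1]
reverse → [1, 9, 13, 4, 1, 9, 2, 5, 7]
sum = 51

51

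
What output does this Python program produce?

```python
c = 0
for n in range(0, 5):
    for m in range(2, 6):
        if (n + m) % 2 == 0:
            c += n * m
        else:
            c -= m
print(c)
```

32

n=0,m=2: even sum, c = 0+0 = 0
n=0,m=3: odd sum, c = 0-3 = -3
n=0,m=4: even sum, c = (-3)+0 = -3
n=0,m=5: odd sum, c = (-3)-5 = -8
n=1,m=2: odd sum, c = (-8)-2 = -10
n=1,m=3: even sum, c = (-10)+3 = -7
n=1,m=4: odd sum, c = (-7)-4 = -11
n=1,m=5: even sum, c = (-11)+5 = -6
n=2,m=2: even sum, c = (-6)+4 = -2
n=2,m=3: odd sum, c = (-2)-3 = -5
n=2,m=4: even sum, c = (-5)+8 = 3
n=2,m=5: odd sum, c = 3-5 = -2
n=3,m=2: odd sum, c = (-2)-2 = -4
n=3,m=3: even sum, c = (-4)+9 = 5
n=3,m=4: odd sum, c = 5-4 = 1
n=3,m=5: even sum, c = 1+15 = 16
n=4,m=2: even sum, c = 16+8 = 24
n=4,m=3: odd sum, c = 24-3 = 21
n=4,m=4: even sum, c = 21+16 = 37
n=4,m=5: odd sum, c = 37-5 = 32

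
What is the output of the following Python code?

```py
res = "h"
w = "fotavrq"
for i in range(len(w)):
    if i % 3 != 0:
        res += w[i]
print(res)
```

hotvr

i=0: skip
i=1: add 'o' → 'ho'
i=2: add 't' → 'hot'
i=3: skip
i=4: add 'v' → 'hotv'
i=5: add 'r' → 'hotvr'
i=6: skip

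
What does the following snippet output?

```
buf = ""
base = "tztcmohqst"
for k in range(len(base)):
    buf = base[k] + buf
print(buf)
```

tsqhomctzt

k=0: prepend 't' → 't'
k=1: prepend 'z' → 'zt'
k=2: prepend 't' → 'tzt'
k=3: prepend 'c' → 'ctzt'
k=4: prepend 'm' → 'mctzt'
k=5: prepend 'o' → 'omctzt'
k=6: prepend 'h' → 'homctzt'
k=7: prepend 'q' → 'qhomctzt'
k=8: prepend 's' → 'sqhomctzt'
k=9: prepend 't' → 'tsqhomctzt'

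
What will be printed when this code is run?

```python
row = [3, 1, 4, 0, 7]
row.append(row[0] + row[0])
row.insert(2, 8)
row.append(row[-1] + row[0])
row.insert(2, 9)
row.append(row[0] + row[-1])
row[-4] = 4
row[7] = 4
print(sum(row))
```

append row[0]+row[0] = 3+3 = 6 → [3, 1, 4, 0, 7, 6]
insert 8 at 2 → [3, 1, 8, 4, 0, 7, 6]
append row[-1]+row[0] = 6+3 = 9 → [3, 1, 8, 4, 0, 7, 6, 9]
insert 9 at 2 → [3, 1, 9, 8, 4, 0, 7, 6, 9]
append row[0]+row[-1] = 3+9 = 12 → [3, 1, 9, 8, 4, 0, 7, 6, 9, 12]
row[-4] = 4 → [3, 1, 9, 8, 4, 0, 4, 6, 9, 12]
row[7] = 4 → [3, 1, 9, 8, 4, 0, 4, 4, 9, 12]
sum = 54

54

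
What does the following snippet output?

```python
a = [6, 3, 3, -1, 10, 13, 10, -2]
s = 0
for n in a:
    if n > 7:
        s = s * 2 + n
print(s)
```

n=6: not >7
n=3: not >7
n=3: not >7
n=-1: not >7
n=10: >7, s = 0*2+10 = 10
n=13: >7, s = 10*2+13 = 33
n=10: >7, s = 33*2+10 = 76
n=-2: not >7

76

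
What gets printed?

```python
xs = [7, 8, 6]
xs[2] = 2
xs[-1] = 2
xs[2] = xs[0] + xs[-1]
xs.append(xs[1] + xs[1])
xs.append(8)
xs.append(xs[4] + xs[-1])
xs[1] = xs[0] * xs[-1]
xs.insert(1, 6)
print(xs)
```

[7, 6, 112, 9, 16, 8, 16]

xs[2] = 2 → [7, 8, 2]
xs[-1] = 2 → [7, 8, 2]
xs[2] = xs[0]+xs[-1] = 7+2 = 9 → [7, 8, 9]
append xs[1]+xs[1] = 8+8 = 16 → [7, 8, 9, 16]
append 8 → [7, 8, 9, 16, 8]
append xs[4]+xs[-1] = 8+8 = 16 → [7, 8, 9, 16, 8, 16]
xs[1] = xs[0]*xs[-1] = 7*16 = 112 → [7, 112, 9, 16, 8, 16]
insert 6 at 1 → [7, 6, 112, 9, 16, 8, 16]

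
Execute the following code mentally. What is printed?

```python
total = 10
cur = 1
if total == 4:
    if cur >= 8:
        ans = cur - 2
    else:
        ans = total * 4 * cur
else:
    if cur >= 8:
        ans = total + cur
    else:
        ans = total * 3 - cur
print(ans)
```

total=10, cur=1
total == 4 is False; cur >= 8 is False
→ ans = total * 3 - cur = 29

29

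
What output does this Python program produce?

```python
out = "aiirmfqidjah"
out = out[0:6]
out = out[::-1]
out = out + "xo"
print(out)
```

slice [0:6] → 'aiirmf'
reverse → 'fmriia'
+ 'xo' → 'fmriiaxo'

fmriiaxo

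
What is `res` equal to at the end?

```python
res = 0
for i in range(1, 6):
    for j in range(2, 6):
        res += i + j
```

i=1,j=2: res = 0+3 = 3
i=1,j=3: res = 3+4 = 7
i=1,j=4: res = 7+5 = 12
i=1,j=5: res = 12+6 = 18
i=2,j=2: res = 18+4 = 22
i=2,j=3: res = 22+5 = 27
i=2,j=4: res = 27+6 = 33
i=2,j=5: res = 33+7 = 40
i=3,j=2: res = 40+5 = 45
i=3,j=3: res = 45+6 = 51
i=3,j=4: res = 51+7 = 58
i=3,j=5: res = 58+8 = 66
i=4,j=2: res = 66+6 = 72
i=4,j=3: res = 72+7 = 79
i=4,j=4: res = 79+8 = 87
i=4,j=5: res = 87+9 = 96
i=5,j=2: res = 96+7 = 103
i=5,j=3: res = 103+8 = 111
i=5,j=4: res = 111+9 = 120
i=5,j=5: res = 120+10 = 130

130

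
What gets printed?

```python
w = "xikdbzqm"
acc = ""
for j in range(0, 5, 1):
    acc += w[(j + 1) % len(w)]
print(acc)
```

ikdbz

j=0: add w[1]='i' → 'i'
j=1: add w[2]='k' → 'ik'
j=2: add w[3]='d' → 'ikd'
j=3: add w[4]='b' → 'ikdb'
j=4: add w[5]='z' → 'ikdbz'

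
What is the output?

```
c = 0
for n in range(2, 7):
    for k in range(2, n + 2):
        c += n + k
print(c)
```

165

n=2,k=2: c = 0+4 = 4
n=2,k=3: c = 4+5 = 9
n=3,k=2: c = 9+5 = 14
n=3,k=3: c = 14+6 = 20
n=3,k=4: c = 20+7 = 27
n=4,k=2: c = 27+6 = 33
n=4,k=3: c = 33+7 = 40
n=4,k=4: c = 40+8 = 48
n=4,k=5: c = 48+9 = 57
n=5,k=2: c = 57+7 = 64
n=5,k=3: c = 64+8 = 72
n=5,k=4: c = 72+9 = 81
n=5,k=5: c = 81+10 = 91
n=5,k=6: c = 91+11 = 102
n=6,k=2: c = 102+8 = 110
n=6,k=3: c = 110+9 = 119
n=6,k=4: c = 119+10 = 129
n=6,k=5: c = 129+11 = 140
n=6,k=6: c = 140+12 = 152
n=6,k=7: c = 152+13 = 165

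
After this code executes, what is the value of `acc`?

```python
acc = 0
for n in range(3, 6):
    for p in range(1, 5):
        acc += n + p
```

78

n=3,p=1: acc = 0+4 = 4
n=3,p=2: acc = 4+5 = 9
n=3,p=3: acc = 9+6 = 15
n=3,p=4: acc = 15+7 = 22
n=4,p=1: acc = 22+5 = 27
n=4,p=2: acc = 27+6 = 33
n=4,p=3: acc = 33+7 = 40
n=4,p=4: acc = 40+8 = 48
n=5,p=1: acc = 48+6 = 54
n=5,p=2: acc = 54+7 = 61
n=5,p=3: acc = 61+8 = 69
n=5,p=4: acc = 69+9 = 78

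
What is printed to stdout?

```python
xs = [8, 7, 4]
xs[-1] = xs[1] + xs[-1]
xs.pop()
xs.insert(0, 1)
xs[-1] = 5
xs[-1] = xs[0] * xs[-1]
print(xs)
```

xs[-1] = xs[1]+xs[-1] = 7+4 = 11 → [8, 7, 11]
pop() removes 11 → [8, 7]
insert 1 at 0 → [1, 8, 7]
xs[-1] = 5 → [1, 8, 5]
xs[-1] = xs[0]*xs[-1] = 1*5 = 5 → [1, 8, 5]

[1, 8, 5]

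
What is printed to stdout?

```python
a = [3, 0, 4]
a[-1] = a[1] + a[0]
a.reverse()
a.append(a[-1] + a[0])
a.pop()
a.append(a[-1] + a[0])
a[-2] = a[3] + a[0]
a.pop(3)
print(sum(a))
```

a[-1] = a[1]+a[0] = 0+3 = 3 → [3, 0, 3]
reverse → [3, 0, 3]
append a[-1]+a[0] = 3+3 = 6 → [3, 0, 3, 6]
pop() removes 6 → [3, 0, 3]
append a[-1]+a[0] = 3+3 = 6 → [3, 0, 3, 6]
a[-2] = a[3]+a[0] = 6+3 = 9 → [3, 0, 9, 6]
pop(3) removes 6 → [3, 0, 9]
sum = 12

12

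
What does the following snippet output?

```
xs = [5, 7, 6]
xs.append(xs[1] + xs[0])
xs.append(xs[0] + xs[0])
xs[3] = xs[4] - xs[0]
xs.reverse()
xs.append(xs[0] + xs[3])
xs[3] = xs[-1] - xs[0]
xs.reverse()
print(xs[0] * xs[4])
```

append xs[1]+xs[0] = 7+5 = 12 → [5, 7, 6, 12]
append xs[0]+xs[0] = 5+5 = 10 → [5, 7, 6, 12, 10]
xs[3] = xs[4]-xs[0] = 10-5 = 5 → [5, 7, 6, 5, 10]
reverse → [10, 5, 6, 7, 5]
append xs[0]+xs[3] = 10+7 = 17 → [10, 5, 6, 7, 5, 17]
xs[3] = xs[-1]-xs[0] = 17-10 = 7 → [10, 5, 6, 7, 5, 17]
reverse → [17, 5, 7, 6, 5, 10]
xs[0]*xs[4] = 17*5 = 85

85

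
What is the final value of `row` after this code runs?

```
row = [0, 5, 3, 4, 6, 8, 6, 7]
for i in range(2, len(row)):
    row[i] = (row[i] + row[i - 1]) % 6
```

[0, 5, 2, 0, 0, 2, 2, 3]

i=2: row[2] = (3+5)%6 = 2 → [0, 5, 2, 4, 6, 8, 6, 7]
i=3: row[3] = (4+2)%6 = 0 → [0, 5, 2, 0, 6, 8, 6, 7]
i=4: row[4] = (6+0)%6 = 0 → [0, 5, 2, 0, 0, 8, 6, 7]
i=5: row[5] = (8+0)%6 = 2 → [0, 5, 2, 0, 0, 2, 6, 7]
i=6: row[6] = (6+2)%6 = 2 → [0, 5, 2, 0, 0, 2, 2, 7]
i=7: row[7] = (7+2)%6 = 3 → [0, 5, 2, 0, 0, 2, 2, 3]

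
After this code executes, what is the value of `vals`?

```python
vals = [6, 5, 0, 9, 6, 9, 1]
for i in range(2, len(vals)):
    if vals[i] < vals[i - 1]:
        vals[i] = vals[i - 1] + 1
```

i=2: 0<5, vals[2] = 5+1 = 6 → [6, 5, 6, 9, 6, 9, 1]
i=3: 9>=6, unchanged → [6, 5, 6, 9, 6, 9, 1]
i=4: 6<9, vals[4] = 9+1 = 10 → [6, 5, 6, 9, 10, 9, 1]
i=5: 9<10, vals[5] = 10+1 = 11 → [6, 5, 6, 9, 10, 11, 1]
i=6: 1<11, vals[6] = 11+1 = 12 → [6, 5, 6, 9, 10, 11, 12]

[6, 5, 6, 9, 10, 11, 12]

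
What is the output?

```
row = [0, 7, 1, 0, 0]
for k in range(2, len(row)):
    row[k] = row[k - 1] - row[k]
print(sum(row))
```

k=2: row[2] = 7-1 = 6 → [0, 7, 6, 0, 0]
k=3: row[3] = 6-0 = 6 → [0, 7, 6, 6, 0]
k=4: row[4] = 6-0 = 6 → [0, 7, 6, 6, 6]
sum = 25

25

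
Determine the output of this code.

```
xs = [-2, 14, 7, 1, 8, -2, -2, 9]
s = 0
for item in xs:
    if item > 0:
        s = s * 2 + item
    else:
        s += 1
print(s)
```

item=-2: not >0, s = 0+1 = 1
item=14: >0, s = 1*2+14 = 16
item=7: >0, s = 16*2+7 = 39
item=1: >0, s = 39*2+1 = 79
item=8: >0, s = 79*2+8 = 166
item=-2: not >0, s = 166+1 = 167
item=-2: not >0, s = 167+1 = 168
item=9: >0, s = 168*2+9 = 345

345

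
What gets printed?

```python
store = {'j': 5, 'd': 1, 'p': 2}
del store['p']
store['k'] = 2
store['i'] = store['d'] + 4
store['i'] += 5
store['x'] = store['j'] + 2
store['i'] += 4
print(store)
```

del 'p' → {'j': 5, 'd': 1}
store['k'] = 2 → {'j': 5, 'd': 1, 'k': 2}
store['i'] = store['d']+4 = 5 → {'j': 5, 'd': 1, 'k': 2, 'i': 5}
store['i'] = 5+5 = 10 → {'j': 5, 'd': 1, 'k': 2, 'i': 10}
store['x'] = store['j']+2 = 7 → {'j': 5, 'd': 1, 'k': 2, 'i': 10, 'x': 7}
store['i'] = 10+4 = 14 → {'j': 5, 'd': 1, 'k': 2, 'i': 14, 'x': 7}

{'j': 5, 'd': 1, 'k': 2, 'i': 14, 'x': 7}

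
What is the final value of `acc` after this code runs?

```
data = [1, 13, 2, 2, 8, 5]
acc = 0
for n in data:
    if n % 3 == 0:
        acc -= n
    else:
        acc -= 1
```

n=1: not %3==0, acc = 0-1 = -1
n=13: not %3==0, acc = (-1)-1 = -2
n=2: not %3==0, acc = (-2)-1 = -3
n=2: not %3==0, acc = (-3)-1 = -4
n=8: not %3==0, acc = (-4)-1 = -5
n=5: not %3==0, acc = (-5)-1 = -6

-6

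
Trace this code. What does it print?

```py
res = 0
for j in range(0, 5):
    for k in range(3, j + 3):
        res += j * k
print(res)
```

125

j=1,k=3: res = 0+3 = 3
j=2,k=3: res = 3+6 = 9
j=2,k=4: res = 9+8 = 17
j=3,k=3: res = 17+9 = 26
j=3,k=4: res = 26+12 = 38
j=3,k=5: res = 38+15 = 53
j=4,k=3: res = 53+12 = 65
j=4,k=4: res = 65+16 = 81
j=4,k=5: res = 81+20 = 101
j=4,k=6: res = 101+24 = 125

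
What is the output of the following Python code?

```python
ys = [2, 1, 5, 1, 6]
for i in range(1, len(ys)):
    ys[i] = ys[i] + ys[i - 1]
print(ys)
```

i=1: ys[1] = 1+2 = 3 → [2, 3, 5, 1, 6]
i=2: ys[2] = 5+3 = 8 → [2, 3, 8, 1, 6]
i=3: ys[3] = 1+8 = 9 → [2, 3, 8, 9, 6]
i=4: ys[4] = 6+9 = 15 → [2, 3, 8, 9, 15]

[2, 3, 8, 9, 15]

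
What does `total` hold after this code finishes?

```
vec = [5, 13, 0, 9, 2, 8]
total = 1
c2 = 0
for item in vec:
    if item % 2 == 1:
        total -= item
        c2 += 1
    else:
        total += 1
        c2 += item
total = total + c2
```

-10

item=5: odd, total = 1-5 = -4; c2=1
item=13: odd, total = (-4)-13 = -17; c2=2
item=0: not odd, total = (-17)+1 = -16; c2=2
item=9: odd, total = (-16)-9 = -25; c2=3
item=2: not odd, total = (-25)+1 = -24; c2=5
item=8: not odd, total = (-24)+1 = -23; c2=13
total+c2 = (-23)+13 = -10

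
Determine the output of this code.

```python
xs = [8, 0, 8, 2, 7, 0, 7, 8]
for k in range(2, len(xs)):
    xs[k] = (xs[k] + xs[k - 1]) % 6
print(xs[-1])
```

2

k=2: xs[2] = (8+0)%6 = 2 → [8, 0, 2, 2, 7, 0, 7, 8]
k=3: xs[3] = (2+2)%6 = 4 → [8, 0, 2, 4, 7, 0, 7, 8]
k=4: xs[4] = (7+4)%6 = 5 → [8, 0, 2, 4, 5, 0, 7, 8]
k=5: xs[5] = (0+5)%6 = 5 → [8, 0, 2, 4, 5, 5, 7, 8]
k=6: xs[6] = (7+5)%6 = 0 → [8, 0, 2, 4, 5, 5, 0, 8]
k=7: xs[7] = (8+0)%6 = 2 → [8, 0, 2, 4, 5, 5, 0, 2]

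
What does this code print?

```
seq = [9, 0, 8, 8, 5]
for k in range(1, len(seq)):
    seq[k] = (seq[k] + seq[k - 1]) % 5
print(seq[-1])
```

k=1: seq[1] = (0+9)%5 = 4 → [9, 4, 8, 8, 5]
k=2: seq[2] = (8+4)%5 = 2 → [9, 4, 2, 8, 5]
k=3: seq[3] = (8+2)%5 = 0 → [9, 4, 2, 0, 5]
k=4: seq[4] = (5+0)%5 = 0 → [9, 4, 2, 0, 0]

0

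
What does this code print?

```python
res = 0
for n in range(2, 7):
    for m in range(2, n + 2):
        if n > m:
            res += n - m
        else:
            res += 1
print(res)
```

30

n=2,m=2: not 2>2, res = 0+1 = 1
n=2,m=3: not 2>3, res = 1+1 = 2
n=3,m=2: 3>2, res = 2+1 = 3
n=3,m=3: not 3>3, res = 3+1 = 4
n=3,m=4: not 3>4, res = 4+1 = 5
n=4,m=2: 4>2, res = 5+2 = 7
n=4,m=3: 4>3, res = 7+1 = 8
n=4,m=4: not 4>4, res = 8+1 = 9
n=4,m=5: not 4>5, res = 9+1 = 10
n=5,m=2: 5>2, res = 10+3 = 13
n=5,m=3: 5>3, res = 13+2 = 15
n=5,m=4: 5>4, res = 15+1 = 16
n=5,m=5: not 5>5, res = 16+1 = 17
n=5,m=6: not 5>6, res = 17+1 = 18
n=6,m=2: 6>2, res = 18+4 = 22
n=6,m=3: 6>3, res = 22+3 = 25
n=6,m=4: 6>4, res = 25+2 = 27
n=6,m=5: 6>5, res = 27+1 = 28
n=6,m=6: not 6>6, res = 28+1 = 29
n=6,m=7: not 6>7, res = 29+1 = 30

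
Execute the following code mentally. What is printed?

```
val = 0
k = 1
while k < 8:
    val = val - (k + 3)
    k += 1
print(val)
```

k=1: val = 0-4 = -4
k=2: val = (-4)-5 = -9
k=3: val = (-9)-6 = -15
k=4: val = (-15)-7 = -22
k=5: val = (-22)-8 = -30
k=6: val = (-30)-9 = -39
k=7: val = (-39)-10 = -49

-49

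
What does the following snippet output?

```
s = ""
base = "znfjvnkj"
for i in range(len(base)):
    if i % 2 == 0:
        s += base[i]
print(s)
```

i=0: add 'z' → 'z'
i=1: skip
i=2: add 'f' → 'zf'
i=3: skip
i=4: add 'v' → 'zfv'
i=5: skip
i=6: add 'k' → 'zfvk'
i=7: skip

zfvk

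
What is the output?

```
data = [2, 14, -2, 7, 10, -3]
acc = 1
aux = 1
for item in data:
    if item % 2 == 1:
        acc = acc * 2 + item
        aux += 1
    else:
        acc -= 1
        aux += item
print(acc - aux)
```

item=2: not odd, acc = 1-1 = 0; aux=3
item=14: not odd, acc = 0-1 = -1; aux=17
item=-2: not odd, acc = (-1)-1 = -2; aux=15
item=7: odd, acc = (-2)*2+7 = 3; aux=16
item=10: not odd, acc = 3-1 = 2; aux=26
item=-3: odd, acc = 2*2+(-3) = 1; aux=27
acc-aux = 1-27 = -26

-26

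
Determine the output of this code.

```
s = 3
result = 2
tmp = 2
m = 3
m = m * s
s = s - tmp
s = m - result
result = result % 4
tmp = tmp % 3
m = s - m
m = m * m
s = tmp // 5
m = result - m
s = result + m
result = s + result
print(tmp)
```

2

m = 3*3 = 9
s = 3-2 = 1
s = 9-2 = 7
result = 2%4 = 2
tmp = 2%3 = 2
m = 7-9 = -2
m = (-2)*(-2) = 4
s = 2//5 = 0
m = 2-4 = -2
s = 2+(-2) = 0
result = 0+2 = 2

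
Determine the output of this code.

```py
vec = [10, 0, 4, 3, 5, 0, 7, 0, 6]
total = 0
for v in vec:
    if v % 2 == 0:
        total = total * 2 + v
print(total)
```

358

v=10: even, total = 0*2+10 = 10
v=0: even, total = 10*2+0 = 20
v=4: even, total = 20*2+4 = 44
v=3: not even
v=5: not even
v=0: even, total = 44*2+0 = 88
v=7: not even
v=0: even, total = 88*2+0 = 176
v=6: even, total = 176*2+6 = 358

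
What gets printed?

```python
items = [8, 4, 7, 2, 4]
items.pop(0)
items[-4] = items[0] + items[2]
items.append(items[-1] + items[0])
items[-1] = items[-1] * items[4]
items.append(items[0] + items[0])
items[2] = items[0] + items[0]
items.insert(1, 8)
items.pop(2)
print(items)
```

[6, 8, 12, 4, 100, 12]

pop(0) removes 8 → [4, 7, 2, 4]
items[-4] = items[0]+items[2] = 4+2 = 6 → [6, 7, 2, 4]
append items[-1]+items[0] = 4+6 = 10 → [6, 7, 2, 4, 10]
items[-1] = items[-1]*items[4] = 10*10 = 100 → [6, 7, 2, 4, 100]
append items[0]+items[0] = 6+6 = 12 → [6, 7, 2, 4, 100, 12]
items[2] = items[0]+items[0] = 6+6 = 12 → [6, 7, 12, 4, 100, 12]
insert 8 at 1 → [6, 8, 7, 12, 4, 100, 12]
pop(2) removes 7 → [6, 8, 12, 4, 100, 12]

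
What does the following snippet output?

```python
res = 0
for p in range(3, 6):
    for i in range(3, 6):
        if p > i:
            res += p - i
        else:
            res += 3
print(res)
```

22

p=3,i=3: not 3>3, res = 0+3 = 3
p=3,i=4: not 3>4, res = 3+3 = 6
p=3,i=5: not 3>5, res = 6+3 = 9
p=4,i=3: 4>3, res = 9+1 = 10
p=4,i=4: not 4>4, res = 10+3 = 13
p=4,i=5: not 4>5, res = 13+3 = 16
p=5,i=3: 5>3, res = 16+2 = 18
p=5,i=4: 5>4, res = 18+1 = 19
p=5,i=5: not 5>5, res = 19+3 = 22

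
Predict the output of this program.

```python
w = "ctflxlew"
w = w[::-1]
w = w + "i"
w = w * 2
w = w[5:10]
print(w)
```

ftciw

reverse → 'welxlftc'
+ 'i' → 'welxlftci'
repeat ×2 → 'welxlftciwelxlftci'
slice [5:10] → 'ftciw'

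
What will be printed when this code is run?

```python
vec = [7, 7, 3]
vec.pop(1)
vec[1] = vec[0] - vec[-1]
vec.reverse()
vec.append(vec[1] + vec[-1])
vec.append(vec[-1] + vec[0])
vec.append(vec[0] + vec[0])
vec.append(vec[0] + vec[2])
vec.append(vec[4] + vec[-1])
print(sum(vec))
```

95

pop(1) removes 7 → [7, 3]
vec[1] = vec[0]-vec[-1] = 7-3 = 4 → [7, 4]
reverse → [4, 7]
append vec[1]+vec[-1] = 7+7 = 14 → [4, 7, 14]
append vec[-1]+vec[0] = 14+4 = 18 → [4, 7, 14, 18]
append vec[0]+vec[0] = 4+4 = 8 → [4, 7, 14, 18, 8]
append vec[0]+vec[2] = 4+14 = 18 → [4, 7, 14, 18, 8, 18]
append vec[4]+vec[-1] = 8+18 = 26 → [4, 7, 14, 18, 8, 18, 26]
sum = 95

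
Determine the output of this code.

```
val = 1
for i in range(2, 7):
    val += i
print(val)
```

i=2: val = 1+2 = 3
i=3: val = 3+3 = 6
i=4: val = 6+4 = 10
i=5: val = 10+5 = 15
i=6: val = 15+6 = 21

21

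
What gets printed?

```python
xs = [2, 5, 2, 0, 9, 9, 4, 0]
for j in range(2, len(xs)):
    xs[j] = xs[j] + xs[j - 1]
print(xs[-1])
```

29

j=2: xs[2] = 2+5 = 7 → [2, 5, 7, 0, 9, 9, 4, 0]
j=3: xs[3] = 0+7 = 7 → [2, 5, 7, 7, 9, 9, 4, 0]
j=4: xs[4] = 9+7 = 16 → [2, 5, 7, 7, 16, 9, 4, 0]
j=5: xs[5] = 9+16 = 25 → [2, 5, 7, 7, 16, 25, 4, 0]
j=6: xs[6] = 4+25 = 29 → [2, 5, 7, 7, 16, 25, 29, 0]
j=7: xs[7] = 0+29 = 29 → [2, 5, 7, 7, 16, 25, 29, 29]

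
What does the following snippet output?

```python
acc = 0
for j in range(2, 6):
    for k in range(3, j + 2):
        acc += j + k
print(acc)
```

j=2,k=3: acc = 0+5 = 5
j=3,k=3: acc = 5+6 = 11
j=3,k=4: acc = 11+7 = 18
j=4,k=3: acc = 18+7 = 25
j=4,k=4: acc = 25+8 = 33
j=4,k=5: acc = 33+9 = 42
j=5,k=3: acc = 42+8 = 50
j=5,k=4: acc = 50+9 = 59
j=5,k=5: acc = 59+10 = 69
j=5,k=6: acc = 69+11 = 80

80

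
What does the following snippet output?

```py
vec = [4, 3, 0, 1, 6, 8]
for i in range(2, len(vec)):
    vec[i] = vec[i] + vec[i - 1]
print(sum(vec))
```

42

i=2: vec[2] = 0+3 = 3 → [4, 3, 3, 1, 6, 8]
i=3: vec[3] = 1+3 = 4 → [4, 3, 3, 4, 6, 8]
i=4: vec[4] = 6+4 = 10 → [4, 3, 3, 4, 10, 8]
i=5: vec[5] = 8+10 = 18 → [4, 3, 3, 4, 10, 18]
sum = 42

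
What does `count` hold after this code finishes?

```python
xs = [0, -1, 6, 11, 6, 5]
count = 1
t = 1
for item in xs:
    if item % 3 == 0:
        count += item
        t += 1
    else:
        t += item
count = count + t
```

item=0: %3==0, count = 1+0 = 1; t=2
item=-1: not %3==0; t=1
item=6: %3==0, count = 1+6 = 7; t=2
item=11: not %3==0; t=13
item=6: %3==0, count = 7+6 = 13; t=14
item=5: not %3==0; t=19
count+t = 13+19 = 32

32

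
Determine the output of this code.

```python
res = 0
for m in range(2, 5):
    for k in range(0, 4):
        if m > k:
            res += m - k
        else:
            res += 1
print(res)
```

22

m=2,k=0: 2>0, res = 0+2 = 2
m=2,k=1: 2>1, res = 2+1 = 3
m=2,k=2: not 2>2, res = 3+1 = 4
m=2,k=3: not 2>3, res = 4+1 = 5
m=3,k=0: 3>0, res = 5+3 = 8
m=3,k=1: 3>1, res = 8+2 = 10
m=3,k=2: 3>2, res = 10+1 = 11
m=3,k=3: not 3>3, res = 11+1 = 12
m=4,k=0: 4>0, res = 12+4 = 16
m=4,k=1: 4>1, res = 16+3 = 19
m=4,k=2: 4>2, res = 19+2 = 21
m=4,k=3: 4>3, res = 21+1 = 22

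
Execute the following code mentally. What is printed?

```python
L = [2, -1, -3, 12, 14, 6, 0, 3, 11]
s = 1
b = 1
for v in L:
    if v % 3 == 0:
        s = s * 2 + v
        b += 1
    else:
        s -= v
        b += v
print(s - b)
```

v=2: not %3==0, s = 1-2 = -1; b=3
v=-1: not %3==0, s = (-1)-(-1) = 0; b=2
v=-3: %3==0, s = 0*2+(-3) = -3; b=3
v=12: %3==0, s = (-3)*2+12 = 6; b=4
v=14: not %3==0, s = 6-14 = -8; b=18
v=6: %3==0, s = (-8)*2+6 = -10; b=19
v=0: %3==0, s = (-10)*2+0 = -20; b=20
v=3: %3==0, s = (-20)*2+3 = -37; b=21
v=11: not %3==0, s = (-37)-11 = -48; b=32
s-b = (-48)-32 = -80

-80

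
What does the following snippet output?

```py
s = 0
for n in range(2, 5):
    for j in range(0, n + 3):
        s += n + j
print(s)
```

n=2,j=0: s = 0+2 = 2
n=2,j=1: s = 2+3 = 5
n=2,j=2: s = 5+4 = 9
n=2,j=3: s = 9+5 = 14
n=2,j=4: s = 14+6 = 20
n=3,j=0: s = 20+3 = 23
n=3,j=1: s = 23+4 = 27
n=3,j=2: s = 27+5 = 32
n=3,j=3: s = 32+6 = 38
n=3,j=4: s = 38+7 = 45
n=3,j=5: s = 45+8 = 53
n=4,j=0: s = 53+4 = 57
n=4,j=1: s = 57+5 = 62
n=4,j=2: s = 62+6 = 68
n=4,j=3: s = 68+7 = 75
n=4,j=4: s = 75+8 = 83
n=4,j=5: s = 83+9 = 92
n=4,j=6: s = 92+10 = 102

102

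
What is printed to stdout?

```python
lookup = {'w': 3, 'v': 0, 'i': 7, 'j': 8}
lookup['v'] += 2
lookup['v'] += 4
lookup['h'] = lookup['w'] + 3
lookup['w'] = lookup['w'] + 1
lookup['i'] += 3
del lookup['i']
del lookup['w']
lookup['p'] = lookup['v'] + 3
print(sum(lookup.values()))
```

29

lookup['v'] = 0+2 = 2 → {'w': 3, 'v': 2, 'i': 7, 'j': 8}
lookup['v'] = 2+4 = 6 → {'w': 3, 'v': 6, 'i': 7, 'j': 8}
lookup['h'] = lookup['w']+3 = 6 → {'w': 3, 'v': 6, 'i': 7, 'j': 8, 'h': 6}
lookup['w'] = lookup['w']+1 = 4 → {'w': 4, 'v': 6, 'i': 7, 'j': 8, 'h': 6}
lookup['i'] = 7+3 = 10 → {'w': 4, 'v': 6, 'i': 10, 'j': 8, 'h': 6}
del 'i' → {'w': 4, 'v': 6, 'j': 8, 'h': 6}
del 'w' → {'v': 6, 'j': 8, 'h': 6}
lookup['p'] = lookup['v']+3 = 9 → {'v': 6, 'j': 8, 'h': 6, 'p': 9}
sum of values = 29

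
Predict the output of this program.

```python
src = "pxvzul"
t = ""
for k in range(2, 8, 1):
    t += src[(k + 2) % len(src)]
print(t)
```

k=2: add src[4]='u' → 'u'
k=3: add src[5]='l' → 'ul'
k=4: add src[0]='p' → 'ulp'
k=5: add src[1]='x' → 'ulpx'
k=6: add src[2]='v' → 'ulpxv'
k=7: add src[3]='z' → 'ulpxvz'

ulpxvz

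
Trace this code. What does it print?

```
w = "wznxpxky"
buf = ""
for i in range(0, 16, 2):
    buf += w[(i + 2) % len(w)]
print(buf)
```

npkwnpkw

i=0: add w[2]='n' → 'n'
i=2: add w[4]='p' → 'np'
i=4: add w[6]='k' → 'npk'
i=6: add w[0]='w' → 'npkw'
i=8: add w[2]='n' → 'npkwn'
i=10: add w[4]='p' → 'npkwnp'
i=12: add w[6]='k' → 'npkwnpk'
i=14: add w[0]='w' → 'npkwnpkw'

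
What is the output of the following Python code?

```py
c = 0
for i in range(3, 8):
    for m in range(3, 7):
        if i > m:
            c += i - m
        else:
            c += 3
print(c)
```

50

i=3,m=3: not 3>3, c = 0+3 = 3
i=3,m=4: not 3>4, c = 3+3 = 6
i=3,m=5: not 3>5, c = 6+3 = 9
i=3,m=6: not 3>6, c = 9+3 = 12
i=4,m=3: 4>3, c = 12+1 = 13
i=4,m=4: not 4>4, c = 13+3 = 16
i=4,m=5: not 4>5, c = 16+3 = 19
i=4,m=6: not 4>6, c = 19+3 = 22
i=5,m=3: 5>3, c = 22+2 = 24
i=5,m=4: 5>4, c = 24+1 = 25
i=5,m=5: not 5>5, c = 25+3 = 28
i=5,m=6: not 5>6, c = 28+3 = 31
i=6,m=3: 6>3, c = 31+3 = 34
i=6,m=4: 6>4, c = 34+2 = 36
i=6,m=5: 6>5, c = 36+1 = 37
i=6,m=6: not 6>6, c = 37+3 = 40
i=7,m=3: 7>3, c = 40+4 = 44
i=7,m=4: 7>4, c = 44+3 = 47
i=7,m=5: 7>5, c = 47+2 = 49
i=7,m=6: 7>6, c = 49+1 = 50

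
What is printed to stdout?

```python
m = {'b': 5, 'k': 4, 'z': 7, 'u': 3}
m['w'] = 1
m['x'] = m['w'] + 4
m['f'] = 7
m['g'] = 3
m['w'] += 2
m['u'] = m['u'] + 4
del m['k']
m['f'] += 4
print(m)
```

{'b': 5, 'z': 7, 'u': 7, 'w': 3, 'x': 5, 'f': 11, 'g': 3}

m['w'] = 1 → {'b': 5, 'k': 4, 'z': 7, 'u': 3, 'w': 1}
m['x'] = m['w']+4 = 5 → {'b': 5, 'k': 4, 'z': 7, 'u': 3, 'w': 1, 'x': 5}
m['f'] = 7 → {'b': 5, 'k': 4, 'z': 7, 'u': 3, 'w': 1, 'x': 5, 'f': 7}
m['g'] = 3 → {'b': 5, 'k': 4, 'z': 7, 'u': 3, 'w': 1, 'x': 5, 'f': 7, 'g': 3}
m['w'] = 1+2 = 3 → {'b': 5, 'k': 4, 'z': 7, 'u': 3, 'w': 3, 'x': 5, 'f': 7, 'g': 3}
m['u'] = m['u']+4 = 7 → {'b': 5, 'k': 4, 'z': 7, 'u': 7, 'w': 3, 'x': 5, 'f': 7, 'g': 3}
del 'k' → {'b': 5, 'z': 7, 'u': 7, 'w': 3, 'x': 5, 'f': 7, 'g': 3}
m['f'] = 7+4 = 11 → {'b': 5, 'z': 7, 'u': 7, 'w': 3, 'x': 5, 'f': 11, 'g': 3}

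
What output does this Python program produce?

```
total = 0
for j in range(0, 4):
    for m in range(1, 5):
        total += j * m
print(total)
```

j=0,m=1: total = 0+0 = 0
j=0,m=2: total = 0+0 = 0
j=0,m=3: total = 0+0 = 0
j=0,m=4: total = 0+0 = 0
j=1,m=1: total = 0+1 = 1
j=1,m=2: total = 1+2 = 3
j=1,m=3: total = 3+3 = 6
j=1,m=4: total = 6+4 = 10
j=2,m=1: total = 10+2 = 12
j=2,m=2: total = 12+4 = 16
j=2,m=3: total = 16+6 = 22
j=2,m=4: total = 22+8 = 30
j=3,m=1: total = 30+3 = 33
j=3,m=2: total = 33+6 = 39
j=3,m=3: total = 39+9 = 48
j=3,m=4: total = 48+12 = 60

60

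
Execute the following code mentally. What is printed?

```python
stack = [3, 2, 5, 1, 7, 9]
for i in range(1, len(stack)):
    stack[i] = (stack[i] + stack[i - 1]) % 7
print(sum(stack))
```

i=1: stack[1] = (2+3)%7 = 5 → [3, 5, 5, 1, 7, 9]
i=2: stack[2] = (5+5)%7 = 3 → [3, 5, 3, 1, 7, 9]
i=3: stack[3] = (1+3)%7 = 4 → [3, 5, 3, 4, 7, 9]
i=4: stack[4] = (7+4)%7 = 4 → [3, 5, 3, 4, 4, 9]
i=5: stack[5] = (9+4)%7 = 6 → [3, 5, 3, 4, 4, 6]
sum = 25

25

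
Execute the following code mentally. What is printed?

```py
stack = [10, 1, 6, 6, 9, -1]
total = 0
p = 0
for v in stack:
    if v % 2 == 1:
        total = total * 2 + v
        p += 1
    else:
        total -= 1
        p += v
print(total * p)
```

v=10: not odd, total = 0-1 = -1; p=10
v=1: odd, total = (-1)*2+1 = -1; p=11
v=6: not odd, total = (-1)-1 = -2; p=17
v=6: not odd, total = (-2)-1 = -3; p=23
v=9: odd, total = (-3)*2+9 = 3; p=24
v=-1: odd, total = 3*2+(-1) = 5; p=25
total*p = 5*25 = 125

125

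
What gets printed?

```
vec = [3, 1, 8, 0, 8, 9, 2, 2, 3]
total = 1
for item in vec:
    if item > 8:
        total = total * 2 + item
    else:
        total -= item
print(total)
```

-36

item=3: not >8, total = 1-3 = -2
item=1: not >8, total = (-2)-1 = -3
item=8: not >8, total = (-3)-8 = -11
item=0: not >8, total = (-11)-0 = -11
item=8: not >8, total = (-11)-8 = -19
item=9: >8, total = (-19)*2+9 = -29
item=2: not >8, total = (-29)-2 = -31
item=2: not >8, total = (-31)-2 = -33
item=3: not >8, total = (-33)-3 = -36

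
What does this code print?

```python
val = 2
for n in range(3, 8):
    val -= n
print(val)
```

n=3: val = 2-3 = -1
n=4: val = (-1)-4 = -5
n=5: val = (-5)-5 = -10
n=6: val = (-10)-6 = -16
n=7: val = (-16)-7 = -23

-23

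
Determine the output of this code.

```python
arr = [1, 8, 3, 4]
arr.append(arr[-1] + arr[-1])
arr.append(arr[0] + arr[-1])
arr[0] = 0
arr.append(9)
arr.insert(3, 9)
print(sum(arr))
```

50

append arr[-1]+arr[-1] = 4+4 = 8 → [1, 8, 3, 4, 8]
append arr[0]+arr[-1] = 1+8 = 9 → [1, 8, 3, 4, 8, 9]
arr[0] = 0 → [0, 8, 3, 4, 8, 9]
append 9 → [0, 8, 3, 4, 8, 9, 9]
insert 9 at 3 → [0, 8, 3, 9, 4, 8, 9, 9]
sum = 50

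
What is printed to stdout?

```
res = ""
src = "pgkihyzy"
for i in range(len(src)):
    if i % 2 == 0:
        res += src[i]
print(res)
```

i=0: add 'p' → 'p'
i=1: skip
i=2: add 'k' → 'pk'
i=3: skip
i=4: add 'h' → 'pkh'
i=5: skip
i=6: add 'z' → 'pkhz'
i=7: skip

pkhz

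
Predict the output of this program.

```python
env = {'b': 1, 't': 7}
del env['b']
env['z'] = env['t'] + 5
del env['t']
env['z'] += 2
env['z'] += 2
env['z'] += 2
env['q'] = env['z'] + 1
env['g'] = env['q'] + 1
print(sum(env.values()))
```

57

del 'b' → {'t': 7}
env['z'] = env['t']+5 = 12 → {'t': 7, 'z': 12}
del 't' → {'z': 12}
env['z'] = 12+2 = 14 → {'z': 14}
env['z'] = 14+2 = 16 → {'z': 16}
env['z'] = 16+2 = 18 → {'z': 18}
env['q'] = env['z']+1 = 19 → {'z': 18, 'q': 19}
env['g'] = env['q']+1 = 20 → {'z': 18, 'q': 19, 'g': 20}
sum of values = 57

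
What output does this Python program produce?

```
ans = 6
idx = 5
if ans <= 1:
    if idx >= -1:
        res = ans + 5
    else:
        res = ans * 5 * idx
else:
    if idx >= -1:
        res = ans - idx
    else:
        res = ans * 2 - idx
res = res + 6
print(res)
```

7

ans=6, idx=5
ans <= 1 is False; idx >= -1 is True
→ res = ans - idx = 1
res = 1+6 = 7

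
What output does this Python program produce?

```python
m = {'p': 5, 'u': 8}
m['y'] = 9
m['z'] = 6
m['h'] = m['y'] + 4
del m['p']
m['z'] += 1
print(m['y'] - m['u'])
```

1

m['y'] = 9 → {'p': 5, 'u': 8, 'y': 9}
m['z'] = 6 → {'p': 5, 'u': 8, 'y': 9, 'z': 6}
m['h'] = m['y']+4 = 13 → {'p': 5, 'u': 8, 'y': 9, 'z': 6, 'h': 13}
del 'p' → {'u': 8, 'y': 9, 'z': 6, 'h': 13}
m['z'] = 6+1 = 7 → {'u': 8, 'y': 9, 'z': 7, 'h': 13}
m['y']-m['u'] = 9-8 = 1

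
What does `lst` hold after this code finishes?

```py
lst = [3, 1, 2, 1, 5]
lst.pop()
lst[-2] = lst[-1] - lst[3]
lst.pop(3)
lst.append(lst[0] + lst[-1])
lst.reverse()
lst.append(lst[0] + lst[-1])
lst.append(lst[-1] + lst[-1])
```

[3, 0, 1, 3, 6, 12]

pop() removes 5 → [3, 1, 2, 1]
lst[-2] = lst[-1]-lst[3] = 1-1 = 0 → [3, 1, 0, 1]
pop(3) removes 1 → [3, 1, 0]
append lst[0]+lst[-1] = 3+0 = 3 → [3, 1, 0, 3]
reverse → [3, 0, 1, 3]
append lst[0]+lst[-1] = 3+3 = 6 → [3, 0, 1, 3, 6]
append lst[-1]+lst[-1] = 6+6 = 12 → [3, 0, 1, 3, 6, 12]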